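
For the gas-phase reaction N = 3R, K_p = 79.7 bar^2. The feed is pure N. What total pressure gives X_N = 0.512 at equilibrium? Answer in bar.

Take 1 mol N as basis and let X be its fractional conversion, so ξ = X.
At extent ξ: n_N = 1 − X; n_R = 3X.
Total moles n_T = 1 + 2X.
K_p = p_R^3 / (p_N) with p_i = (n_i/n_T)·P.
At X = 0.512: the mole-fraction product g(X) = Π y_i^ν_i = 1.813. Since K_p = g(X)·P^{2}, P = (K_p/g)^(1/2) = (79.7/1.813)^(1/2) = 6.63 bar.

P = 6.63 bar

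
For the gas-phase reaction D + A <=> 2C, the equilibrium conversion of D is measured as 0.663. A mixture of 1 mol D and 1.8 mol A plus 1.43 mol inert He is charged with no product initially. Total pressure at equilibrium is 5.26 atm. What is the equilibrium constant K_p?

Let X = conversion of D (basis 1 mol D); extent of reaction ξ = X.
At extent ξ: n_D = 1 − X; n_A = 1.8 − X; n_C = 2X; n_I = 1.43 (inert).
n_T stays at 4.23 (no change in mole number).
At X = 0.663: n_D = 0.337, n_A = 1.14, n_C = 1.33, n_T = 4.23.
p_i = (n_i/n_T)·P. K_p = p_C^2 / (p_D p_A) = 4.59.

K_p = 4.59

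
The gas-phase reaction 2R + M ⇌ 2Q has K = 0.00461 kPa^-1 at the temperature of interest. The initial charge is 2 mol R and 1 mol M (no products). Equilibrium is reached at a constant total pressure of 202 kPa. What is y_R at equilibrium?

y_R = 0.504

Take 2 mol R as basis and let X be its fractional conversion, so ξ = X.
Mole table: n_R = 2 − 2X; n_M = 1 − X; n_Q = 2X.
Total moles n_T = 3 − X.
y_i = n_i/n_T, p_i = y_i·P. K = p_Q^2 / (p_R^2 p_M).
Equating to 0.00461 kPa^-1 and solving on 0 < X < 1: X = 0.326.
Then n_R = 1.35, n_T = 2.67, so y_R = 0.504.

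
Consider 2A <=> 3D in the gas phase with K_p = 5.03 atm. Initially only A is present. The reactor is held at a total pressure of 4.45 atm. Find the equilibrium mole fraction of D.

y_D = 0.582

Basis: 1 mol A initially; let X = conversion of A. Extent ξ = 0.5X.
At extent ξ: n_A = 1 − X; n_D = 1.5X.
n_T = Σnᵢ = 1 + 0.5X.
With p_i = (n_i/n_T)P, K_p = p_D^3 / (p_A^2).
This yields a degree-3 equation in X; solving on (0,1), X = 0.482.
Then n_D = 0.722, n_T = 1.24, so y_D = 0.582.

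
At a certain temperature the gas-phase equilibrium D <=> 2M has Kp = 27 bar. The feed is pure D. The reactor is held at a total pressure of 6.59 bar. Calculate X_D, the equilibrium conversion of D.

Let X = conversion of D (basis 1 mol D); extent of reaction ξ = X.
Mole table: n_D = 1 − X; n_M = 2X.
n_T = Σnᵢ = 1 + X.
With p_i = (n_i/n_T)P, Kp = p_M^2 / (p_D).
Setting this equal to 27 bar and taking the physical root (0 < X < 1) gives X = 0.711.

X = 0.711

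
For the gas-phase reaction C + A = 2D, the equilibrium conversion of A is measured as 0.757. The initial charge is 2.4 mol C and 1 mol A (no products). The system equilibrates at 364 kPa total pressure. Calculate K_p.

Let X = conversion of A (basis 1 mol A); extent of reaction ξ = X.
At extent ξ: n_C = 2.4 − X; n_A = 1 − X; n_D = 2X.
n_T stays at 3.4 (no change in mole number).
At X = 0.757: n_C = 1.64, n_A = 0.243, n_D = 1.51, n_T = 3.4.
p_i = (n_i/n_T)·P. K_p = p_D^2 / (p_C p_A) = 5.74.

K_p = 5.74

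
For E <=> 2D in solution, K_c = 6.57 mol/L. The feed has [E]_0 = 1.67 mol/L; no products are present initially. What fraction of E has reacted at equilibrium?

X = 0.615

Let X = conversion of E; extent ξ = 1.67·X mol/L.
Concentrations: [E] = 1.67 − 1.67X; [D] = 3.34X.
K_c = [D]^2 / ([E]).
This equals 6.57 at X = 0.615 (the root in 0 < X < 1).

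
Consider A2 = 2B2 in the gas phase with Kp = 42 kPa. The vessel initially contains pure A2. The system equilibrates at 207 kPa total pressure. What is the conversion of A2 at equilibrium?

Basis: 1 mol A2 initially; let X = conversion of A2. Extent ξ = X.
Species balance: n_A2 = 1 − X; n_B2 = 2X.
Total moles n_T = 1 + X.
With p_i = (n_i/n_T)P, Kp = p_B2^2 / (p_A2).
Setting this equal to 42 kPa and taking the physical root (0 < X < 1) gives X = 0.220.

X = 0.220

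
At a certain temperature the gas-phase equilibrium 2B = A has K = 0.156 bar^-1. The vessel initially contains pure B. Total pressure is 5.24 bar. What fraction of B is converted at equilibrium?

Basis: 1 mol B initially; let X = conversion of B. Extent ξ = 0.5X.
At extent ξ: n_B = 1 − X; n_A = 0.5X.
n_T = Σnᵢ = 1 − 0.5X.
Mole fractions y_i = n_i/n_T; K = p_A / (p_B^2) with p_i = y_i·P.
This yields a degree-2 equation in X; solving on (0,1), X = 0.516.

X = 0.516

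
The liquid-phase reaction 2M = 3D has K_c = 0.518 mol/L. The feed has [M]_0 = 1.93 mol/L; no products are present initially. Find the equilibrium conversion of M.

Let X = conversion of M; extent ξ = 1.93X/2 mol/L.
Concentrations: [M] = 1.93 − 1.93X; [D] = 2.9X.
K_c = [D]^3 / ([M]^2).
This equals 0.518 at X = 0.329 (the root in 0 < X < 1).

X = 0.329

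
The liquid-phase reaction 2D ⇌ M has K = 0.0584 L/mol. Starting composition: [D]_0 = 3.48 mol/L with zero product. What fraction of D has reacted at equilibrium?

X = 0.237

Let X = conversion of D; extent ξ = 3.48X/2 mol/L.
Concentrations: [D] = 3.48 − 3.48X; [M] = 1.74X.
K = [M] / ([D]^2).
Solving K = 0.0584 for X ∈ (0,1): X = 0.237.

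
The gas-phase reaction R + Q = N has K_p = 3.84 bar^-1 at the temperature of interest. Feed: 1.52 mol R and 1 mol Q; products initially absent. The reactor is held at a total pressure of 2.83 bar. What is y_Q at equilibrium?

Basis: 1 mol Q initially; let X = conversion of Q. Extent ξ = X.
At extent ξ: n_R = 1.52 − X; n_Q = 1 − X; n_N = X.
n_T = Σnᵢ = 2.52 − X.
Mole fractions y_i = n_i/n_T; K_p = p_N / (p_R p_Q) with p_i = y_i·P.
Setting this equal to 3.84 bar^-1 and taking the physical root (0 < X < 1) gives X = 0.818.
Then n_Q = 0.182, n_T = 1.7, so y_Q = 0.107.

y_Q = 0.107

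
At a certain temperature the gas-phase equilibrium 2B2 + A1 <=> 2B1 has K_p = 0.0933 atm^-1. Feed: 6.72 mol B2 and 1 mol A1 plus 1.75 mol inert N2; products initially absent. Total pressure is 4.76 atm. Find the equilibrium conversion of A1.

X = 0.468

Take 1 mol A1 as basis and let X be its fractional conversion, so ξ = X.
Species balance: n_B2 = 6.72 − 2X; n_A1 = 1 − X; n_B1 = 2X; n_I = 1.75 (inert).
Summing: n_T = 9.47 − X.
With p_i = (n_i/n_T)P, K_p = p_B1^2 / (p_B2^2 p_A1).
Equating to 0.0933 atm^-1 and solving on 0 < X < 1: X = 0.468.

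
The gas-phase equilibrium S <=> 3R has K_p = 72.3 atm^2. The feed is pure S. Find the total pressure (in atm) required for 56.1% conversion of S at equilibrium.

Take 1 mol S as basis and let X be its fractional conversion, so ξ = X.
Mole table: n_S = 1 − X; n_R = 3X.
Total moles n_T = 1 + 2X.
K_p = p_R^3 / (p_S) with p_i = (n_i/n_T)·P.
At X = 0.561: the mole-fraction product g(X) = Π y_i^ν_i = 2.412. Since K_p = g(X)·P^{2}, P = (K_p/g)^(1/2) = (72.3/2.412)^(1/2) = 5.48 atm.

P = 5.48 atm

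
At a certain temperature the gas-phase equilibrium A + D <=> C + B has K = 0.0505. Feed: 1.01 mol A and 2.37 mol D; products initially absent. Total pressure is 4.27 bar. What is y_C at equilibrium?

y_C = 0.082

Let X = conversion of A (basis 1.01 mol A); extent of reaction ξ = 1.01X.
Moles: n_A = 1.01 − 1.01X; n_D = 2.37 − 1.01X; n_C = 1.01X; n_B = 1.01X.
n_T stays at 3.38 (no change in mole number).
Mole fractions y_i = n_i/n_T; K = p_C p_B / (p_A p_D) with p_i = y_i·P.
Substituting and setting equal to 0.0505 gives a polynomial in X; the root in (0,1) is X = 0.275.
Then n_C = 0.278, n_T = 3.38, so y_C = 0.082.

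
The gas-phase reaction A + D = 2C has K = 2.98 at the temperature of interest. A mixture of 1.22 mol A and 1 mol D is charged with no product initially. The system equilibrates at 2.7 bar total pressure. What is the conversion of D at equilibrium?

Basis: 1 mol D initially; let X = conversion of D. Extent ξ = X.
Species balance: n_A = 1.22 − X; n_D = 1 − X; n_C = 2X.
n_T stays at 2.22 (no change in mole number).
With p_i = (n_i/n_T)P, K = p_C^2 / (p_A p_D).
Setting this equal to 2.98 and taking the physical root (0 < X < 1) gives X = 0.510.

X = 0.510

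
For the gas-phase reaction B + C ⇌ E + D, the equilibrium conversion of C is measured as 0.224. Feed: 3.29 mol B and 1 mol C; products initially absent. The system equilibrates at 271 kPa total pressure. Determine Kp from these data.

Kp = 0.0211

Let X = conversion of C (basis 1 mol C); extent of reaction ξ = X.
Species balance: n_B = 3.29 − X; n_C = 1 − X; n_E = X; n_D = X.
n_T stays at 4.29 (no change in mole number).
At X = 0.224: n_B = 3.07, n_C = 0.776, n_E = 0.224, n_D = 0.224, n_T = 4.29.
p_i = (n_i/n_T)·P. Kp = p_E p_D / (p_B p_C) = 0.0211.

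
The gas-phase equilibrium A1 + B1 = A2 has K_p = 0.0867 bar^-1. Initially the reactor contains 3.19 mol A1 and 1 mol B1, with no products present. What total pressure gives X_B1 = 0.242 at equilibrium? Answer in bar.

Basis: 1 mol B1 initially; let X = conversion of B1. Extent ξ = X.
Species balance: n_A1 = 3.19 − X; n_B1 = 1 − X; n_A2 = X.
Summing: n_T = 4.19 − X.
K_p = p_A2 / (p_A1 p_B1) with p_i = (n_i/n_T)·P.
At X = 0.242: the mole-fraction product g(X) = Π y_i^ν_i = 0.4276. Since K_p = g(X)·P^{-1}, P = (g/K_p)^(1/1) = (0.4276/0.0867)^(1/1) = 4.93 bar.

P = 4.93 bar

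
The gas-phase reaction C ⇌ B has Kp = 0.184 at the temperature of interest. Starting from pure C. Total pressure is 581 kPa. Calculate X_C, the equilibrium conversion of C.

X = 0.155

Let X = conversion of C (basis 1 mol C); extent of reaction ξ = X.
Mole table: n_C = 1 − X; n_B = X.
Since Δν = 0, n_T = 1 throughout.
Mole fractions y_i = n_i/n_T; Kp = p_B / (p_C) with p_i = y_i·P.
This yields a degree-1 equation in X; solving on (0,1), X = 0.155.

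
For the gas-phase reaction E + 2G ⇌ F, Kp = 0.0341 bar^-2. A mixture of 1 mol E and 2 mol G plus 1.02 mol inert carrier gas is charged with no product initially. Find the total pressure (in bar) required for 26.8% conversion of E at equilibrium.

P = 7.8 bar

Basis: 1 mol E initially; let X = conversion of E. Extent ξ = X.
At extent ξ: n_E = 1 − X; n_G = 2 − 2X; n_F = X; n_I = 1.02 (inert).
Total moles n_T = 4.02 − 2X.
Kp = p_F / (p_E p_G^2) with p_i = (n_i/n_T)·P.
At X = 0.268: the mole-fraction product g(X) = Π y_i^ν_i = 2.073. Since Kp = g(X)·P^{-2}, P = (g/Kp)^(1/2) = (2.073/0.0341)^(1/2) = 7.8 bar.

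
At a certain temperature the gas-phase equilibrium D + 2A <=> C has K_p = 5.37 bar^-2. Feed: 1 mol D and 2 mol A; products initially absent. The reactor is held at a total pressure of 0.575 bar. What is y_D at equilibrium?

Take 1 mol D as basis and let X be its fractional conversion, so ξ = X.
Moles: n_D = 1 − X; n_A = 2 − 2X; n_C = X.
Summing: n_T = 3 − 2X.
With p_i = (n_i/n_T)P, K_p = p_C / (p_D p_A^2).
Substituting and setting equal to 5.37 bar^-2 gives a polynomial in X; the root in (0,1) is X = 0.359.
Then n_D = 0.641, n_T = 2.28, so y_D = 0.281.

y_D = 0.281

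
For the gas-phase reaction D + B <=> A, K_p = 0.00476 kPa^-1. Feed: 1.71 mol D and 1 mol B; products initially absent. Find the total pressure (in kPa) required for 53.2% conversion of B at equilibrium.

Take 1 mol B as basis and let X be its fractional conversion, so ξ = X.
At extent ξ: n_D = 1.71 − X; n_B = 1 − X; n_A = X.
n_T = Σnᵢ = 2.71 − X.
K_p = p_A / (p_D p_B) with p_i = (n_i/n_T)·P.
At X = 0.532: the mole-fraction product g(X) = Π y_i^ν_i = 2.102. Since K_p = g(X)·P^{-1}, P = (g/K_p)^(1/1) = (2.102/0.00476)^(1/1) = 442 kPa.

P = 442 kPa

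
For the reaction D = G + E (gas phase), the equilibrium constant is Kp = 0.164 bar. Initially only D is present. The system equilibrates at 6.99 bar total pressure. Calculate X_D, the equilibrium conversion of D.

Let X = conversion of D (basis 1 mol D); extent of reaction ξ = X.
Species balance: n_D = 1 − X; n_G = X; n_E = X.
n_T = Σnᵢ = 1 + X.
With p_i = (n_i/n_T)P, Kp = p_G p_E / (p_D).
Setting this equal to 0.164 bar and taking the physical root (0 < X < 1) gives X = 0.151.

X = 0.151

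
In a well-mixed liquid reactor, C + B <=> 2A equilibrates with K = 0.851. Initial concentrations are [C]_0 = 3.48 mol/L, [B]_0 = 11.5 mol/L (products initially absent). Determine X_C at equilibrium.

Let X = conversion of C; extent ξ = 3.48·X mol/L.
Concentrations: [C] = 3.48 − 3.48X; [B] = 11.5 − 3.48X; [A] = 6.96X.
K = [A]^2 / ([C] [B]).
Setting equal to 0.851 and solving for X on (0,1) gives X = 0.528.

X = 0.528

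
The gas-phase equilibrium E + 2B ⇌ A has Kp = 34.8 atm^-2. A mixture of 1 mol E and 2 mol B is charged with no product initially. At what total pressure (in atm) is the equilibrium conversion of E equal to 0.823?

P = 1.4 atm

Take 1 mol E as basis and let X be its fractional conversion, so ξ = X.
At extent ξ: n_E = 1 − X; n_B = 2 − 2X; n_A = X.
Total moles n_T = 3 − 2X.
Kp = p_A / (p_E p_B^2) with p_i = (n_i/n_T)·P.
At X = 0.823: the mole-fraction product g(X) = Π y_i^ν_i = 68.02. Since Kp = g(X)·P^{-2}, P = (g/Kp)^(1/2) = (68.02/34.8)^(1/2) = 1.4 atm.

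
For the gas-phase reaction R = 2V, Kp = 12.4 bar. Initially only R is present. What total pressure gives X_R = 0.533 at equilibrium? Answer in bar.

Basis: 1 mol R initially; let X = conversion of R. Extent ξ = X.
At extent ξ: n_R = 1 − X; n_V = 2X.
Summing: n_T = 1 + X.
Kp = p_V^2 / (p_R) with p_i = (n_i/n_T)·P.
At X = 0.533: the mole-fraction product g(X) = Π y_i^ν_i = 1.587. Since Kp = g(X)·P^{1}, P = (Kp/g)^(1/1) = (12.4/1.587)^(1/1) = 7.81 bar.

P = 7.81 bar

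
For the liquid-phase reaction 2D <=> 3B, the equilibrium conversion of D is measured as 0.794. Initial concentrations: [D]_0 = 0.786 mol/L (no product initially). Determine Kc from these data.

Let X = conversion of D.
Concentrations: [D] = 0.786 − 0.786X; [B] = 1.18X.
At X = 0.794: [D] = 0.162, [B] = 0.936.
Kc = [B]^3 / ([D]^2) = 31.3 mol/L.

Kc = 31.3 mol/L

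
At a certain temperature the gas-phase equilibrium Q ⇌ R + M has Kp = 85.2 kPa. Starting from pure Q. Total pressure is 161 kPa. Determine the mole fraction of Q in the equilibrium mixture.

Take 1 mol Q as basis and let X be its fractional conversion, so ξ = X.
Mole table: n_Q = 1 − X; n_R = X; n_M = X.
Summing: n_T = 1 + X.
With p_i = (n_i/n_T)P, Kp = p_R p_M / (p_Q).
Equating to 85.2 kPa and solving on 0 < X < 1: X = 0.588.
Then n_Q = 0.412, n_T = 1.59, so y_Q = 0.259.

y_Q = 0.259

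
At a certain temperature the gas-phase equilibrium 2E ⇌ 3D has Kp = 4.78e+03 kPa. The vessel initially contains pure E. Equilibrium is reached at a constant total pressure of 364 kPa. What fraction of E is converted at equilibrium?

Take 1 mol E as basis and let X be its fractional conversion, so ξ = 0.5X.
Mole table: n_E = 1 − X; n_D = 1.5X.
Summing: n_T = 1 + 0.5X.
Mole fractions y_i = n_i/n_T; Kp = p_D^3 / (p_E^2) with p_i = y_i·P.
Substituting and setting equal to 4.78e+03 kPa gives a polynomial in X; the root in (0,1) is X = 0.730.

X = 0.730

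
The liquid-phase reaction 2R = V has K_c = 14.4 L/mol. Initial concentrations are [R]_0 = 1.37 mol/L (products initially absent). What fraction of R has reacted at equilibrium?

Let X = conversion of R; extent ξ = 1.37X/2 mol/L.
Concentrations: [R] = 1.37 − 1.37X; [V] = 0.685X.
K_c = [V] / ([R]^2).
Setting equal to 14.4 and solving for X on (0,1) gives X = 0.853.

X = 0.853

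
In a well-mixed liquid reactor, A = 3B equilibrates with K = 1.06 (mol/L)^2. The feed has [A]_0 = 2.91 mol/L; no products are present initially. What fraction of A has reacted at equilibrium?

Let X = conversion of A; extent ξ = 2.91·X mol/L.
Concentrations: [A] = 2.91 − 2.91X; [B] = 8.73X.
K = [B]^3 / ([A]).
This equals 1.06 at X = 0.157 (the root in 0 < X < 1).

X = 0.157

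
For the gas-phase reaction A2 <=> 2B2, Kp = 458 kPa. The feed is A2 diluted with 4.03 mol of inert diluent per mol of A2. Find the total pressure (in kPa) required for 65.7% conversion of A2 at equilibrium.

P = 517 kPa

Basis: 1 mol A2 initially; let X = conversion of A2. Extent ξ = X.
Moles: n_A2 = 1 − X; n_B2 = 2X; n_I = 4.03 (inert).
Summing: n_T = 5.03 + X.
Kp = p_B2^2 / (p_A2) with p_i = (n_i/n_T)·P.
At X = 0.657: the mole-fraction product g(X) = Π y_i^ν_i = 0.8851. Since Kp = g(X)·P^{1}, P = (Kp/g)^(1/1) = (458/0.8851)^(1/1) = 517 kPa.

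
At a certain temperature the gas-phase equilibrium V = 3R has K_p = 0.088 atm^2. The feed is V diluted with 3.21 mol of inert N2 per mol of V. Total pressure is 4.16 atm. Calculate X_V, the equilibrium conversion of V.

Take 1 mol V as basis and let X be its fractional conversion, so ξ = X.
Mole table: n_V = 1 − X; n_R = 3X; n_I = 3.21 (inert).
Summing: n_T = 4.21 + 2X.
y_i = n_i/n_T, p_i = y_i·P. K_p = p_R^3 / (p_V).
Setting this equal to 0.088 atm^2 and taking the physical root (0 < X < 1) gives X = 0.148.

X = 0.148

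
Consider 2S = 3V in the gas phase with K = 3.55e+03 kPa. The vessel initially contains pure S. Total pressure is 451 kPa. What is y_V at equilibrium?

y_V = 0.763

Let X = conversion of S (basis 1 mol S); extent of reaction ξ = 0.5X.
Mole table: n_S = 1 − X; n_V = 1.5X.
Total moles n_T = 1 + 0.5X.
y_i = n_i/n_T, p_i = y_i·P. K = p_V^3 / (p_S^2).
Setting this equal to 3.55e+03 kPa and taking the physical root (0 < X < 1) gives X = 0.682.
Then n_V = 1.02, n_T = 1.34, so y_V = 0.763.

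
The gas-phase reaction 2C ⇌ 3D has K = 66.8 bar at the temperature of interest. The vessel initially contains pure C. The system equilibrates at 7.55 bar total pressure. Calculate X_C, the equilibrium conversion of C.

Take 1 mol C as basis and let X be its fractional conversion, so ξ = 0.5X.
Mole table: n_C = 1 − X; n_D = 1.5X.
Summing: n_T = 1 + 0.5X.
Mole fractions y_i = n_i/n_T; K = p_D^3 / (p_C^2) with p_i = y_i·P.
Substituting and setting equal to 66.8 bar gives a polynomial in X; the root in (0,1) is X = 0.693.

X = 0.693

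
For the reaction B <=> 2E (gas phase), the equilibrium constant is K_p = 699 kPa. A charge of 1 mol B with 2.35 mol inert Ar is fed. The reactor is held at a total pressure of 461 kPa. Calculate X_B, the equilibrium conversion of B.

X = 0.690

Take 1 mol B as basis and let X be its fractional conversion, so ξ = X.
Moles: n_B = 1 − X; n_E = 2X; n_I = 2.35 (inert).
Total moles n_T = 3.35 + X.
y_i = n_i/n_T, p_i = y_i·P. K_p = p_E^2 / (p_B).
Setting this equal to 699 kPa and taking the physical root (0 < X < 1) gives X = 0.690.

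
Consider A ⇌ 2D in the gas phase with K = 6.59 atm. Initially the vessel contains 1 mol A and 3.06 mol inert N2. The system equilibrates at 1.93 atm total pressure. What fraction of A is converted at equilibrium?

X = 0.834

Take 1 mol A as basis and let X be its fractional conversion, so ξ = X.
Moles: n_A = 1 − X; n_D = 2X; n_I = 3.06 (inert).
n_T = Σnᵢ = 4.06 + X.
With p_i = (n_i/n_T)P, K = p_D^2 / (p_A).
Setting this equal to 6.59 atm and taking the physical root (0 < X < 1) gives X = 0.834.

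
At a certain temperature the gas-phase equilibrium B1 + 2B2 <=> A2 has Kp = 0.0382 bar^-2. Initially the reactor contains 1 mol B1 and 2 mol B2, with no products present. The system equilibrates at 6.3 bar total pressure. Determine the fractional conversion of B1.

X = 0.332

Basis: 1 mol B1 initially; let X = conversion of B1. Extent ξ = X.
Mole table: n_B1 = 1 − X; n_B2 = 2 − 2X; n_A2 = X.
Summing: n_T = 3 − 2X.
With p_i = (n_i/n_T)P, Kp = p_A2 / (p_B1 p_B2^2).
Substituting and setting equal to 0.0382 bar^-2 gives a polynomial in X; the root in (0,1) is X = 0.332.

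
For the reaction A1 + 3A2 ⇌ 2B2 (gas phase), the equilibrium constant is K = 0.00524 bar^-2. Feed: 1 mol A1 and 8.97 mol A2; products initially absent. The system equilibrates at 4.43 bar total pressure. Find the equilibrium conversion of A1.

Basis: 1 mol A1 initially; let X = conversion of A1. Extent ξ = X.
Mole table: n_A1 = 1 − X; n_A2 = 8.97 − 3X; n_B2 = 2X.
Summing: n_T = 9.97 − 2X.
With p_i = (n_i/n_T)P, K = p_B2^2 / (p_A1 p_A2^3).
This yields a degree-4 equation in X; solving on (0,1), X = 0.321.

X = 0.321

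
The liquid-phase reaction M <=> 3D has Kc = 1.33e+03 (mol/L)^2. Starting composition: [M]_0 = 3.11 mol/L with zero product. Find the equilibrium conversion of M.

X = 0.870

Let X = conversion of M; extent ξ = 3.11·X mol/L.
Concentrations: [M] = 3.11 − 3.11X; [D] = 9.33X.
Kc = [D]^3 / ([M]).
This equals 1.33e+03 at X = 0.870 (the root in 0 < X < 1).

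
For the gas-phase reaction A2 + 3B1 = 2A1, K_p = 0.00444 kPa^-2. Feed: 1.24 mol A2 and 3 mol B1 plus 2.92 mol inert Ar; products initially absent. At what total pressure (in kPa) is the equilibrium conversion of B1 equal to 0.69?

Basis: 3 mol B1 initially; let X = conversion of B1. Extent ξ = X.
At extent ξ: n_A2 = 1.24 − X; n_B1 = 3 − 3X; n_A1 = 2X; n_I = 2.92 (inert).
Total moles n_T = 7.16 − 2X.
K_p = p_A1^2 / (p_A2 p_B1^3) with p_i = (n_i/n_T)·P.
At X = 0.69: the mole-fraction product g(X) = Π y_i^ν_i = 143.8. Since K_p = g(X)·P^{-2}, P = (g/K_p)^(1/2) = (143.8/0.00444)^(1/2) = 180 kPa.

P = 180 kPa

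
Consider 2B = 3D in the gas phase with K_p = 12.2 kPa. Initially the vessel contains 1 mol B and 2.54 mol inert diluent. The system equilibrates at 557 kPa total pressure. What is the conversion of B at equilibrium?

X = 0.239

Take 1 mol B as basis and let X be its fractional conversion, so ξ = 0.5X.
Moles: n_B = 1 − X; n_D = 1.5X; n_I = 2.54 (inert).
Summing: n_T = 3.54 + 0.5X.
With p_i = (n_i/n_T)P, K_p = p_D^3 / (p_B^2).
This yields a degree-3 equation in X; solving on (0,1), X = 0.239.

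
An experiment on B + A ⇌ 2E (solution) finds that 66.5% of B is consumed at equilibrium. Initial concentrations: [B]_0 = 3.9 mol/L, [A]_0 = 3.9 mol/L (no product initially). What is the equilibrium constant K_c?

Let X = conversion of B.
Concentrations: [B] = 3.9 − 3.9X; [A] = 3.9 − 3.9X; [E] = 7.8X.
At X = 0.665: [B] = 1.31, [A] = 1.31, [E] = 5.19.
K_c = [E]^2 / ([B] [A]) = 15.8.

K_c = 15.8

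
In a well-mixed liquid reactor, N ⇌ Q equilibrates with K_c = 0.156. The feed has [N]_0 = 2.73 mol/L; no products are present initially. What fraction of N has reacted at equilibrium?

X = 0.135

Let X = conversion of N; extent ξ = 2.73·X mol/L.
Concentrations: [N] = 2.73 − 2.73X; [Q] = 2.73X.
K_c = [Q] / ([N]).
Solving K_c = 0.156 for X ∈ (0,1): X = 0.135.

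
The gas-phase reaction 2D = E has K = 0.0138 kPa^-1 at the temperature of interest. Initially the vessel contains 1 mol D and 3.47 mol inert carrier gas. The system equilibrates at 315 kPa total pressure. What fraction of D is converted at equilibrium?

Basis: 1 mol D initially; let X = conversion of D. Extent ξ = 0.5X.
Mole table: n_D = 1 − X; n_E = 0.5X; n_I = 3.47 (inert).
Total moles n_T = 4.47 − 0.5X.
y_i = n_i/n_T, p_i = y_i·P. K = p_E / (p_D^2).
Equating to 0.0138 kPa^-1 and solving on 0 < X < 1: X = 0.505.

X = 0.505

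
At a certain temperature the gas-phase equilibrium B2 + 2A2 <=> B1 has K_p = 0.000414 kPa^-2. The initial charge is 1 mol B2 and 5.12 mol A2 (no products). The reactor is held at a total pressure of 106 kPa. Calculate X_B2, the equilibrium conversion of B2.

X = 0.741

Take 1 mol B2 as basis and let X be its fractional conversion, so ξ = X.
Mole table: n_B2 = 1 − X; n_A2 = 5.12 − 2X; n_B1 = X.
n_T = Σnᵢ = 6.12 − 2X.
y_i = n_i/n_T, p_i = y_i·P. K_p = p_B1 / (p_B2 p_A2^2).
This yields a degree-3 equation in X; solving on (0,1), X = 0.741.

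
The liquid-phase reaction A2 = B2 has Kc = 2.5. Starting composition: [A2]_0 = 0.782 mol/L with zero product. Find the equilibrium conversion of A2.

Let X = conversion of A2; extent ξ = 0.782·X mol/L.
Concentrations: [A2] = 0.782 − 0.782X; [B2] = 0.782X.
Kc = [B2] / ([A2]).
Solving Kc = 2.5 for X ∈ (0,1): X = 0.714.

X = 0.714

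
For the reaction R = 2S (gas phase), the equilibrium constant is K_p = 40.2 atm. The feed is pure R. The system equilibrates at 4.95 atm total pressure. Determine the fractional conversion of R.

Let X = conversion of R (basis 1 mol R); extent of reaction ξ = X.
Moles: n_R = 1 − X; n_S = 2X.
Total moles n_T = 1 + X.
y_i = n_i/n_T, p_i = y_i·P. K_p = p_S^2 / (p_R).
This yields a degree-2 equation in X; solving on (0,1), X = 0.819.

X = 0.819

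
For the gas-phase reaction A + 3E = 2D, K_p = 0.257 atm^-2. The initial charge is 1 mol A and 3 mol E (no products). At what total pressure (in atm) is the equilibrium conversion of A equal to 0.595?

P = 7.74 atm

Basis: 1 mol A initially; let X = conversion of A. Extent ξ = X.
Mole table: n_A = 1 − X; n_E = 3 − 3X; n_D = 2X.
n_T = Σnᵢ = 4 − 2X.
K_p = p_D^2 / (p_A p_E^3) with p_i = (n_i/n_T)·P.
At X = 0.595: the mole-fraction product g(X) = Π y_i^ν_i = 15.39. Since K_p = g(X)·P^{-2}, P = (g/K_p)^(1/2) = (15.39/0.257)^(1/2) = 7.74 atm.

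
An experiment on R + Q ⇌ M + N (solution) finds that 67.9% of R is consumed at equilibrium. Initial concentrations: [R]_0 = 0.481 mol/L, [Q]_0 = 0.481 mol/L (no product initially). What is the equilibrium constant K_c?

K_c = 4.47

Let X = conversion of R.
Concentrations: [R] = 0.481 − 0.481X; [Q] = 0.481 − 0.481X; [M] = 0.481X; [N] = 0.481X.
At X = 0.679: [R] = 0.154, [Q] = 0.154, [M] = 0.327, [N] = 0.327.
K_c = [M] [N] / ([R] [Q]) = 4.47.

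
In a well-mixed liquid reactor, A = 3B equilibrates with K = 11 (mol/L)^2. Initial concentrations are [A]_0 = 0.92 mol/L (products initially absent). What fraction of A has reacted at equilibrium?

Let X = conversion of A; extent ξ = 0.92·X mol/L.
Concentrations: [A] = 0.92 − 0.92X; [B] = 2.76X.
K = [B]^3 / ([A]).
Solving K = 11 for X ∈ (0,1): X = 0.585.

X = 0.585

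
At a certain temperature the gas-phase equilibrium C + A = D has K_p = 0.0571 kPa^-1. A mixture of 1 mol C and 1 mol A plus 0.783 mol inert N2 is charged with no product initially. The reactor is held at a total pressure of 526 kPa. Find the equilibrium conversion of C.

X = 0.773

Basis: 1 mol C initially; let X = conversion of C. Extent ξ = X.
Species balance: n_C = 1 − X; n_A = 1 − X; n_D = X; n_I = 0.783 (inert).
Total moles n_T = 2.78 − X.
With p_i = (n_i/n_T)P, K_p = p_D / (p_C p_A).
Equating to 0.0571 kPa^-1 and solving on 0 < X < 1: X = 0.773.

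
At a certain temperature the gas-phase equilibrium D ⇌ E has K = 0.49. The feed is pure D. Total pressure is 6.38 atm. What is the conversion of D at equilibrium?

X = 0.329

Basis: 1 mol D initially; let X = conversion of D. Extent ξ = X.
Species balance: n_D = 1 − X; n_E = X.
Since Δν = 0, n_T = 1 throughout.
Mole fractions y_i = n_i/n_T; K = p_E / (p_D) with p_i = y_i·P.
Equating to 0.49 and solving on 0 < X < 1: X = 0.329.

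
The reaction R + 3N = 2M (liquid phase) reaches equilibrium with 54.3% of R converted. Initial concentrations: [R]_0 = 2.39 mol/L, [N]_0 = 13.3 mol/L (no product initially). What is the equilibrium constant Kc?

Kc = 0.00741 (mol/L)^-2

Let X = conversion of R.
Concentrations: [R] = 2.39 − 2.39X; [N] = 13.3 − 7.17X; [M] = 4.78X.
At X = 0.543: [R] = 1.09, [N] = 9.41, [M] = 2.6.
Kc = [M]^2 / ([R] [N]^3) = 0.00741 (mol/L)^-2.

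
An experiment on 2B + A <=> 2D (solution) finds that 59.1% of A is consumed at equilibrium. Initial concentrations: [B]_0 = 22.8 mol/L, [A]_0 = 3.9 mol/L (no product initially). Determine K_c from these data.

Let X = conversion of A.
Concentrations: [B] = 22.8 − 7.8X; [A] = 3.9 − 3.9X; [D] = 7.8X.
At X = 0.591: [B] = 18.2, [A] = 1.6, [D] = 4.61.
K_c = [D]^2 / ([B]^2 [A]) = 0.0403 L/mol.

K_c = 0.0403 L/mol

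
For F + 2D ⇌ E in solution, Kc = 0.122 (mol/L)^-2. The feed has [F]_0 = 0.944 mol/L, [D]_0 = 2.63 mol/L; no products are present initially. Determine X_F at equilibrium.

Let X = conversion of F; extent ξ = 0.944·X mol/L.
Concentrations: [F] = 0.944 − 0.944X; [D] = 2.63 − 1.89X; [E] = 0.944X.
Kc = [E] / ([F] [D]^2).
This equals 0.122 at X = 0.330 (the root in 0 < X < 1).

X = 0.330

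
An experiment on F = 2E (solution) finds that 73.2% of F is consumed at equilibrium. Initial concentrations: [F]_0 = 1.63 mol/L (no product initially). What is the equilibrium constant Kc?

Let X = conversion of F.
Concentrations: [F] = 1.63 − 1.63X; [E] = 3.26X.
At X = 0.732: [F] = 0.437, [E] = 2.39.
Kc = [E]^2 / ([F]) = 13 mol/L.

Kc = 13 mol/L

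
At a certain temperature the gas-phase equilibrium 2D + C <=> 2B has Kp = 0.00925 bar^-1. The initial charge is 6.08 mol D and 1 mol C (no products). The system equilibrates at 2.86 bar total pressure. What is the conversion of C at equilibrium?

X = 0.163

Let X = conversion of C (basis 1 mol C); extent of reaction ξ = X.
At extent ξ: n_D = 6.08 − 2X; n_C = 1 − X; n_B = 2X.
n_T = Σnᵢ = 7.08 − X.
y_i = n_i/n_T, p_i = y_i·P. Kp = p_B^2 / (p_D^2 p_C).
This yields a degree-3 equation in X; solving on (0,1), X = 0.163.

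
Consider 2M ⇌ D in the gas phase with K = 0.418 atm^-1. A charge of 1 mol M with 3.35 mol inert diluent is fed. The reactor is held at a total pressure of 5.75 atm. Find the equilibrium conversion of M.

Let X = conversion of M (basis 1 mol M); extent of reaction ξ = 0.5X.
At extent ξ: n_M = 1 − X; n_D = 0.5X; n_I = 3.35 (inert).
n_T = Σnᵢ = 4.35 − 0.5X.
Mole fractions y_i = n_i/n_T; K = p_D / (p_M^2) with p_i = y_i·P.
This yields a degree-2 equation in X; solving on (0,1), X = 0.407.

X = 0.407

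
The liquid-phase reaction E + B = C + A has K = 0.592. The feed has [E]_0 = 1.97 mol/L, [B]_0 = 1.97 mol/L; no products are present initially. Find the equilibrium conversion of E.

Let X = conversion of E; extent ξ = 1.97·X mol/L.
Concentrations: [E] = 1.97 − 1.97X; [B] = 1.97 − 1.97X; [C] = 1.97X; [A] = 1.97X.
K = [C] [A] / ([E] [B]).
Solving K = 0.592 for X ∈ (0,1): X = 0.435.

X = 0.435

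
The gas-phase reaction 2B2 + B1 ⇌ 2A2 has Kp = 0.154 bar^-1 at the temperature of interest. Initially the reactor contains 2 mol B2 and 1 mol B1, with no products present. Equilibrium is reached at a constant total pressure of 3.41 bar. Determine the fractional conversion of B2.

X = 0.272

Basis: 2 mol B2 initially; let X = conversion of B2. Extent ξ = X.
Species balance: n_B2 = 2 − 2X; n_B1 = 1 − X; n_A2 = 2X.
Summing: n_T = 3 − X.
With p_i = (n_i/n_T)P, Kp = p_A2^2 / (p_B2^2 p_B1).
Setting this equal to 0.154 bar^-1 and taking the physical root (0 < X < 1) gives X = 0.272.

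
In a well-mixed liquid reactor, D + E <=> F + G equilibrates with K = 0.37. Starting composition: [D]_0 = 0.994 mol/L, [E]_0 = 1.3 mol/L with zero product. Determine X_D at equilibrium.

Let X = conversion of D; extent ξ = 0.994·X mol/L.
Concentrations: [D] = 0.994 − 0.994X; [E] = 1.3 − 0.994X; [F] = 0.994X; [G] = 0.994X.
K = [F] [G] / ([D] [E]).
Solving K = 0.37 for X ∈ (0,1): X = 0.430.

X = 0.430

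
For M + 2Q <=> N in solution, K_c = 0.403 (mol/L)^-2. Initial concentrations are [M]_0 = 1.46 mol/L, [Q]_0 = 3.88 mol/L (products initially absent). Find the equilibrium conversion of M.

X = 0.628

Let X = conversion of M; extent ξ = 1.46·X mol/L.
Concentrations: [M] = 1.46 − 1.46X; [Q] = 3.88 − 2.92X; [N] = 1.46X.
K_c = [N] / ([M] [Q]^2).
This equals 0.403 at X = 0.628 (the root in 0 < X < 1).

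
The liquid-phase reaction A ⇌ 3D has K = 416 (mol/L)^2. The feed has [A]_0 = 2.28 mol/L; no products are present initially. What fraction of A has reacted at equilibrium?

Let X = conversion of A; extent ξ = 2.28·X mol/L.
Concentrations: [A] = 2.28 − 2.28X; [D] = 6.84X.
K = [D]^3 / ([A]).
Equating to 416 (mol/L)^2: the physical root is X = 0.816.

X = 0.816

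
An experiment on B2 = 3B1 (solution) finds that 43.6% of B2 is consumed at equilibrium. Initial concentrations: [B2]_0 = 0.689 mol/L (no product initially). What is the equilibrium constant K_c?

K_c = 1.88 (mol/L)^2

Let X = conversion of B2.
Concentrations: [B2] = 0.689 − 0.689X; [B1] = 2.07X.
At X = 0.436: [B2] = 0.389, [B1] = 0.901.
K_c = [B1]^3 / ([B2]) = 1.88 (mol/L)^2.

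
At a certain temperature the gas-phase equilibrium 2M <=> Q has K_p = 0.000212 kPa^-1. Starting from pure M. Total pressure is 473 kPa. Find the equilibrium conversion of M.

Take 1 mol M as basis and let X be its fractional conversion, so ξ = 0.5X.
Species balance: n_M = 1 − X; n_Q = 0.5X.
n_T = Σnᵢ = 1 − 0.5X.
With p_i = (n_i/n_T)P, K_p = p_Q / (p_M^2).
Substituting and setting equal to 0.000212 kPa^-1 gives a polynomial in X; the root in (0,1) is X = 0.155.

X = 0.155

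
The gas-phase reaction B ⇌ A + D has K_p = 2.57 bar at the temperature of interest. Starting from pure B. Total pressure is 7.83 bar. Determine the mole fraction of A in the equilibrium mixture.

Let X = conversion of B (basis 1 mol B); extent of reaction ξ = X.
Mole table: n_B = 1 − X; n_A = X; n_D = X.
n_T = Σnᵢ = 1 + X.
Mole fractions y_i = n_i/n_T; K_p = p_A p_D / (p_B) with p_i = y_i·P.
This yields a degree-2 equation in X; solving on (0,1), X = 0.497.
Then n_A = 0.497, n_T = 1.5, so y_A = 0.332.

y_A = 0.332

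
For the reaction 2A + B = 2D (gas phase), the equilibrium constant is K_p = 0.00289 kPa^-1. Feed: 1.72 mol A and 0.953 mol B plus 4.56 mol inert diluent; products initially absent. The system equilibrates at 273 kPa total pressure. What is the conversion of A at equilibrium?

X = 0.226

Let X = conversion of A (basis 1.72 mol A); extent of reaction ξ = 0.86X.
Moles: n_A = 1.72 − 1.72X; n_B = 0.953 − 0.86X; n_D = 1.72X; n_I = 4.56 (inert).
n_T = Σnᵢ = 7.23 − 0.86X.
Mole fractions y_i = n_i/n_T; K_p = p_D^2 / (p_A^2 p_B) with p_i = y_i·P.
Setting this equal to 0.00289 kPa^-1 and taking the physical root (0 < X < 1) gives X = 0.226.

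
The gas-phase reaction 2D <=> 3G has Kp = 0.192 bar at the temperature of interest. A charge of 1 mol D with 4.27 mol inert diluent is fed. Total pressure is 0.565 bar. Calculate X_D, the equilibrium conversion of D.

X = 0.511

Take 1 mol D as basis and let X be its fractional conversion, so ξ = 0.5X.
At extent ξ: n_D = 1 − X; n_G = 1.5X; n_I = 4.27 (inert).
n_T = Σnᵢ = 5.27 + 0.5X.
Mole fractions y_i = n_i/n_T; Kp = p_G^3 / (p_D^2) with p_i = y_i·P.
Setting this equal to 0.192 bar and taking the physical root (0 < X < 1) gives X = 0.511.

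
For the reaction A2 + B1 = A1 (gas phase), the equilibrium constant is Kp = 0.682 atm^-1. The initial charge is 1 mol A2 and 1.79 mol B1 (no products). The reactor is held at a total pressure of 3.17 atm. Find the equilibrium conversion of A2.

X = 0.545

Let X = conversion of A2 (basis 1 mol A2); extent of reaction ξ = X.
At extent ξ: n_A2 = 1 − X; n_B1 = 1.79 − X; n_A1 = X.
n_T = Σnᵢ = 2.79 − X.
With p_i = (n_i/n_T)P, Kp = p_A1 / (p_A2 p_B1).
Equating to 0.682 atm^-1 and solving on 0 < X < 1: X = 0.545.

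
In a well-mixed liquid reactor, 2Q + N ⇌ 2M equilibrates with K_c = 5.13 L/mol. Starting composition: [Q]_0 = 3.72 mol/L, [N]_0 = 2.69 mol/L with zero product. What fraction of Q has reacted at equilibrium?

X = 0.724

Let X = conversion of Q; extent ξ = 3.72X/2 mol/L.
Concentrations: [Q] = 3.72 − 3.72X; [N] = 2.69 − 1.86X; [M] = 3.72X.
K_c = [M]^2 / ([Q]^2 [N]).
This equals 5.13 at X = 0.724 (the root in 0 < X < 1).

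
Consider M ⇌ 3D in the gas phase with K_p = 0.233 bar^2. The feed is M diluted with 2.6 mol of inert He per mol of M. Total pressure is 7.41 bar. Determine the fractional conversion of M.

Let X = conversion of M (basis 1 mol M); extent of reaction ξ = X.
Mole table: n_M = 1 − X; n_D = 3X; n_I = 2.6 (inert).
Total moles n_T = 3.6 + 2X.
Mole fractions y_i = n_i/n_T; K_p = p_D^3 / (p_M) with p_i = y_i·P.
Equating to 0.233 bar^2 and solving on 0 < X < 1: X = 0.127.

X = 0.127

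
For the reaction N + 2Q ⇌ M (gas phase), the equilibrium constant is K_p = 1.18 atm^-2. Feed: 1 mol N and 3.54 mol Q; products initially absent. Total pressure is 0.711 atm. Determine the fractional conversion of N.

Basis: 1 mol N initially; let X = conversion of N. Extent ξ = X.
At extent ξ: n_N = 1 − X; n_Q = 3.54 − 2X; n_M = X.
Summing: n_T = 4.54 − 2X.
y_i = n_i/n_T, p_i = y_i·P. K_p = p_M / (p_N p_Q^2).
This yields a degree-3 equation in X; solving on (0,1), X = 0.252.

X = 0.252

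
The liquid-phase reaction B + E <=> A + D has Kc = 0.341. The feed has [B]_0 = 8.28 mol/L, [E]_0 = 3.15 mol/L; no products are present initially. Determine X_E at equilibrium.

Let X = conversion of E; extent ξ = 3.15·X mol/L.
Concentrations: [B] = 8.28 − 3.15X; [E] = 3.15 − 3.15X; [A] = 3.15X; [D] = 3.15X.
Kc = [A] [D] / ([B] [E]).
Equating to 0.341: the physical root is X = 0.558.

X = 0.558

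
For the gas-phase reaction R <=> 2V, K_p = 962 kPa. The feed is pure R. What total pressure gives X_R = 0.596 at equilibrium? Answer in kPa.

Let X = conversion of R (basis 1 mol R); extent of reaction ξ = X.
At extent ξ: n_R = 1 − X; n_V = 2X.
Total moles n_T = 1 + X.
K_p = p_V^2 / (p_R) with p_i = (n_i/n_T)·P.
At X = 0.596: the mole-fraction product g(X) = Π y_i^ν_i = 2.204. Since K_p = g(X)·P^{1}, P = (K_p/g)^(1/1) = (962/2.204)^(1/1) = 437 kPa.

P = 437 kPa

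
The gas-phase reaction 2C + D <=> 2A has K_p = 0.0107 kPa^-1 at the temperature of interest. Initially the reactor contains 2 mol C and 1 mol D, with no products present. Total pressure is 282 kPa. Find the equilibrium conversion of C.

Take 2 mol C as basis and let X be its fractional conversion, so ξ = X.
Species balance: n_C = 2 − 2X; n_D = 1 − X; n_A = 2X.
n_T = Σnᵢ = 3 − X.
Mole fractions y_i = n_i/n_T; K_p = p_A^2 / (p_C^2 p_D) with p_i = y_i·P.
Equating to 0.0107 kPa^-1 and solving on 0 < X < 1: X = 0.447.

X = 0.447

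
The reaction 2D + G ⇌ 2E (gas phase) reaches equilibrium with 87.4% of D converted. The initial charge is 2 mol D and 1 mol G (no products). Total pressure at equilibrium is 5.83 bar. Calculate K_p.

K_p = 139 bar^-1

Basis: 2 mol D initially; let X = conversion of D. Extent ξ = X.
Mole table: n_D = 2 − 2X; n_G = 1 − X; n_E = 2X.
Total moles n_T = 3 − X.
At X = 0.874: n_D = 0.252, n_G = 0.126, n_E = 1.75, n_T = 2.13.
p_i = (n_i/n_T)·P. K_p = p_E^2 / (p_D^2 p_G) = 139 bar^-1.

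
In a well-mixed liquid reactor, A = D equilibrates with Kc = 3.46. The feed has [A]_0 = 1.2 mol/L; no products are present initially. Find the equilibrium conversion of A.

X = 0.776

Let X = conversion of A; extent ξ = 1.2·X mol/L.
Concentrations: [A] = 1.2 − 1.2X; [D] = 1.2X.
Kc = [D] / ([A]).
Equating to 3.46: the physical root is X = 0.776.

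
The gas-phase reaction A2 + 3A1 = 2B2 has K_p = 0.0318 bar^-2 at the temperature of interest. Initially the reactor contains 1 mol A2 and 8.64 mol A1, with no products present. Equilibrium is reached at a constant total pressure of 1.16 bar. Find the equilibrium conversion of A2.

X = 0.223

Take 1 mol A2 as basis and let X be its fractional conversion, so ξ = X.
Mole table: n_A2 = 1 − X; n_A1 = 8.64 − 3X; n_B2 = 2X.
Summing: n_T = 9.64 − 2X.
y_i = n_i/n_T, p_i = y_i·P. K_p = p_B2^2 / (p_A2 p_A1^3).
Setting this equal to 0.0318 bar^-2 and taking the physical root (0 < X < 1) gives X = 0.223.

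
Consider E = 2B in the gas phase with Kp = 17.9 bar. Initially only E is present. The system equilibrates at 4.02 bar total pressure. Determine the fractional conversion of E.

Basis: 1 mol E initially; let X = conversion of E. Extent ξ = X.
Moles: n_E = 1 − X; n_B = 2X.
Total moles n_T = 1 + X.
Mole fractions y_i = n_i/n_T; Kp = p_B^2 / (p_E) with p_i = y_i·P.
Setting this equal to 17.9 bar and taking the physical root (0 < X < 1) gives X = 0.726.

X = 0.726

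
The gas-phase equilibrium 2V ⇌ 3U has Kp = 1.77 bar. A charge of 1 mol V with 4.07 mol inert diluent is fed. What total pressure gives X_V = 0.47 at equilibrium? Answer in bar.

Basis: 1 mol V initially; let X = conversion of V. Extent ξ = 0.5X.
At extent ξ: n_V = 1 − X; n_U = 1.5X; n_I = 4.07 (inert).
n_T = Σnᵢ = 5.07 + 0.5X.
Kp = p_U^3 / (p_V^2) with p_i = (n_i/n_T)·P.
At X = 0.47: the mole-fraction product g(X) = Π y_i^ν_i = 0.2351. Since Kp = g(X)·P^{1}, P = (Kp/g)^(1/1) = (1.77/0.2351)^(1/1) = 7.53 bar.

P = 7.53 bar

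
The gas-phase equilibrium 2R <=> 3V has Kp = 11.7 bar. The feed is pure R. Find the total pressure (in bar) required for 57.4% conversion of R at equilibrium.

P = 4.28 bar

Take 1 mol R as basis and let X be its fractional conversion, so ξ = 0.5X.
At extent ξ: n_R = 1 − X; n_V = 1.5X.
Total moles n_T = 1 + 0.5X.
Kp = p_V^3 / (p_R^2) with p_i = (n_i/n_T)·P.
At X = 0.574: the mole-fraction product g(X) = Π y_i^ν_i = 2.733. Since Kp = g(X)·P^{1}, P = (Kp/g)^(1/1) = (11.7/2.733)^(1/1) = 4.28 bar.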